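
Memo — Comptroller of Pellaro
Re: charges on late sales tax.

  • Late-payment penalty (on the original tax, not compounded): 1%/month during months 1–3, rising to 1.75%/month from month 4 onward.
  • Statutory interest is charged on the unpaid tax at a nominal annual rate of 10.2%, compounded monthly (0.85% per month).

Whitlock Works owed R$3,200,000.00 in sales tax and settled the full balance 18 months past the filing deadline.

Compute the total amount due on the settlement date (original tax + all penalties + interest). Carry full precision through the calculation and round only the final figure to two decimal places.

R$4,662,629.56

Penalty, months 1–3: 3 × 1% × R$3,200,000.00 = R$96,000.00
Penalty, months 4–18: 15 × 1.75% × R$3,200,000.00 = R$840,000.00
Interest: R$3,200,000.00 × ((1 + 0.0085)^18 − 1) = R$3,200,000.00 × 0.1645717… = R$526,629.5573…
Total = R$3,200,000.00 + R$936,000.0000 + R$526,629.5573… = R$4,662,629.56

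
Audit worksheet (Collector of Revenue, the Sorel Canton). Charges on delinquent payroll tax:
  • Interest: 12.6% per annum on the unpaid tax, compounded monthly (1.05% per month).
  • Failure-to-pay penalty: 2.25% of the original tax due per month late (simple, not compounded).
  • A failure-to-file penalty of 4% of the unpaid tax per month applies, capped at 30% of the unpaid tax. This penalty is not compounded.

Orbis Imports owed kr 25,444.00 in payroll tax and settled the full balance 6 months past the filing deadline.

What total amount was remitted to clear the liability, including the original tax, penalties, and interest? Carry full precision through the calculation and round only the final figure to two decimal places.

Failure-to-file: 6 × 4% × kr 25,444.00 = kr 6,106.56 (under the 30% cap)
Failure-to-pay penalty: 6 × 2.25% × kr 25,444.00 = kr 3,434.94
Interest: kr 25,444.00 × ((1 + 0.0105)^6 − 1) = kr 25,444.00 × 0.0646771… = kr 1,645.6438…
Total = kr 25,444.00 + kr 9,541.5000 + kr 1,645.6438… = kr 36,631.14

kr 36,631.14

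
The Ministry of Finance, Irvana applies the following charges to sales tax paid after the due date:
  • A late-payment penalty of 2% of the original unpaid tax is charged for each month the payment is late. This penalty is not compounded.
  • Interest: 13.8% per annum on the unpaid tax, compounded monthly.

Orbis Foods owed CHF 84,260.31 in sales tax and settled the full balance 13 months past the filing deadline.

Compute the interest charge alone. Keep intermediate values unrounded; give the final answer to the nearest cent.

CHF 13,503.83

Interest (13.8%/yr ÷ 12 = 1.15%/month): CHF 84,260.31 × ((1 + 0.0115)^13 − 1) = CHF 13,503.8302…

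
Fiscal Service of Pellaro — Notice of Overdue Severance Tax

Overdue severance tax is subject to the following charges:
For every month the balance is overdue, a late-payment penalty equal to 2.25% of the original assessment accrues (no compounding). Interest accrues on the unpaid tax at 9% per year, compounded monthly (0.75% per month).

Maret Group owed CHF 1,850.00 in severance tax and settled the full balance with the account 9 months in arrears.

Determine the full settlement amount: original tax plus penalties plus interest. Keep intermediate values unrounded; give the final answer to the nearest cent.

CHF 2,353.31

Late-payment penalty: 9 × 2.25% × CHF 1,850.00 = CHF 374.63…
Interest: CHF 1,850.00 × ((1 + 0.0075)^9 − 1) = CHF 1,850.00 × 0.0695608… = CHF 128.6876…
Total = CHF 1,850.00 + CHF 374.6250 + CHF 128.6876… = CHF 2,353.31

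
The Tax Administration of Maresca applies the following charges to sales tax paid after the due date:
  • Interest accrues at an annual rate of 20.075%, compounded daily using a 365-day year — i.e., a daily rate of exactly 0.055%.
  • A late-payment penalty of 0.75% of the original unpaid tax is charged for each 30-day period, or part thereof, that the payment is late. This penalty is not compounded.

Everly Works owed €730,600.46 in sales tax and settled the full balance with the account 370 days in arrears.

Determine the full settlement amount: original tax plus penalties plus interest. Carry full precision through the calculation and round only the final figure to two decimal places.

€966,669.59

Penalty periods: ⌈370/30⌉ = 13; penalty = 13 × 0.75% × €730,600.46 = €71,233.54…
Interest: €730,600.46 × ((1 + 0.00055)^370 − 1) = €730,600.46 × 0.22561659… = €164,835.5861…
Total = €730,600.46 + €71,233.5449… + €164,835.5861… = €966,669.59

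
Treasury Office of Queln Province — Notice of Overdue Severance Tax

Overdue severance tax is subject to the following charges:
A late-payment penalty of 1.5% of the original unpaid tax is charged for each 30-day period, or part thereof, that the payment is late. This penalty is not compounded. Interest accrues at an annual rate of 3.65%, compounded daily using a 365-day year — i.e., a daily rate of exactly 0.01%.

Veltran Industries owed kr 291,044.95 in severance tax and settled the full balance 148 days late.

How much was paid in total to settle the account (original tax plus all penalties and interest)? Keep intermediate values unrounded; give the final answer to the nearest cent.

kr 317,212.60

Penalty periods: ⌈148/30⌉ = 5; penalty = 5 × 1.5% × kr 291,044.95 = kr 21,828.37…
Interest: kr 291,044.95 × ((1 + 0.0001)^148 − 1) = kr 291,044.95 × 0.01490931… = kr 4,339.2798…
Total = kr 291,044.95 + kr 21,828.3713… + kr 4,339.2798… = kr 317,212.60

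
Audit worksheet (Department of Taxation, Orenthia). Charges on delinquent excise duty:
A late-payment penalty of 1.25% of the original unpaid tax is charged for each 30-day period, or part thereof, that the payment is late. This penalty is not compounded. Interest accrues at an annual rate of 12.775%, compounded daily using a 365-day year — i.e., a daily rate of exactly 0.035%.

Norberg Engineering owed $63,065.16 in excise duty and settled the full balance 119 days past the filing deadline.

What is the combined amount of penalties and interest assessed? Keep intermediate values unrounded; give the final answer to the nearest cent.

$5,834.91

Penalty periods: ⌈119/30⌉ = 4; penalty = 4 × 1.25% × $63,065.16 = $3,153.26…
Interest: $63,065.16 × ((1 + 0.00035)^119 − 1) = $63,065.16 × 0.04252193… = $2,681.6525…
Penalties + interest = $3,153.2580 + $2,681.6525… = $5,834.91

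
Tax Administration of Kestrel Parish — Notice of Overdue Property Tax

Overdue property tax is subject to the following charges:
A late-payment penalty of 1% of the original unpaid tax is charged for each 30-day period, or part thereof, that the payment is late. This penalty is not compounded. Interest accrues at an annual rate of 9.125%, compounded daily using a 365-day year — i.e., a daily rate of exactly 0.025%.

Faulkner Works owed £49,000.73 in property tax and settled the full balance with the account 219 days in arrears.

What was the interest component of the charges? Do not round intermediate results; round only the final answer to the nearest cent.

£2,757.24

Interest: £49,000.73 × ((1 + 0.00025)^219 − 1) = £49,000.73 × 0.05626928… = £2,757.2360…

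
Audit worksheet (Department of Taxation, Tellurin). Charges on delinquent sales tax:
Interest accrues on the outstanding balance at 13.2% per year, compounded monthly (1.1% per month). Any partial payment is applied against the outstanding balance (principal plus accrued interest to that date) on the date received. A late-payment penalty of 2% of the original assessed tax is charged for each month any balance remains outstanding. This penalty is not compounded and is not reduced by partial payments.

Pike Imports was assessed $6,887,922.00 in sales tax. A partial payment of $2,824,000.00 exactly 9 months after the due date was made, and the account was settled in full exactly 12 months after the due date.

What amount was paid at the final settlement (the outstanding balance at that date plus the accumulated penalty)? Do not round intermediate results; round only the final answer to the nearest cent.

$6,589,082.79

Balance at month 9: $6,887,922.0000 × (1 + 0.011)^9 = $7,600,613.0109…
After $2,824,000.00 payment: $7,600,613.0109… − $2,824,000.00 = $4,776,613.0109…
Balance at month 12: $4,776,613.0109… × (1 + 0.011)^3 = $4,935,981.5084…
Penalty: 12 × 2% × $6,887,922.00 = $1,653,101.28
Final settlement = outstanding balance + penalty = $4,935,981.5084… + $1,653,101.28 = $6,589,082.79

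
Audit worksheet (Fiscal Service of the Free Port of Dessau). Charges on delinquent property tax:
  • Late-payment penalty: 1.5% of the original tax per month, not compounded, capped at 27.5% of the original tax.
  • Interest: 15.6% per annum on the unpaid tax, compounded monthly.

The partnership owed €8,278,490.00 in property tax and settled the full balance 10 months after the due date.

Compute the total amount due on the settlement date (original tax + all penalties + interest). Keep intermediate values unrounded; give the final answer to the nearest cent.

Penalty: 10 × 1.5% × €8,278,490.00 = €1,241,773.50 (below the 27.5% cap of €2,276,584.75)
Interest (15.6%/yr ÷ 12 = 1.3%/month): €8,278,490.00 × ((1 + 0.013)^10 − 1) = €1,141,394.5934…
Total = €8,278,490.00 + €1,241,773.5000 + €1,141,394.5934… = €10,661,658.09

€10,661,658.09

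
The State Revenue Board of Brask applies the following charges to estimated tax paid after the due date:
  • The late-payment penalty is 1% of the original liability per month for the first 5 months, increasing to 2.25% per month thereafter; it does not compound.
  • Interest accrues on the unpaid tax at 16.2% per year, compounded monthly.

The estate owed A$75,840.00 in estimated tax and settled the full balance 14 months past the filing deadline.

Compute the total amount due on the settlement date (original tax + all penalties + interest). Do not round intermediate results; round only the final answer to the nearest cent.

Penalty, months 1–5: 5 × 1% × A$75,840.00 = A$3,792.00
Penalty, months 6–14: 9 × 2.25% × A$75,840.00 = A$15,357.60
Interest (16.2%/yr ÷ 12 = 1.35%/month): A$75,840.00 × ((1 + 0.0135)^14 − 1) = A$15,662.0590…
Total = A$75,840.00 + A$19,149.6000 + A$15,662.0590… = A$110,651.66

A$110,651.66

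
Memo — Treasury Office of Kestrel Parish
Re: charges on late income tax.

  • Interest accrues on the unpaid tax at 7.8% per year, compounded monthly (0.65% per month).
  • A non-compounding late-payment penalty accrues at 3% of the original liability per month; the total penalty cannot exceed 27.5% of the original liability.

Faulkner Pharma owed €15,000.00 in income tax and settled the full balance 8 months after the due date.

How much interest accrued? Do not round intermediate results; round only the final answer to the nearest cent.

Interest: €15,000.00 × ((1 + 0.0065)^8 − 1) = €15,000.00 × 0.0531985… = €797.9776…

€797.98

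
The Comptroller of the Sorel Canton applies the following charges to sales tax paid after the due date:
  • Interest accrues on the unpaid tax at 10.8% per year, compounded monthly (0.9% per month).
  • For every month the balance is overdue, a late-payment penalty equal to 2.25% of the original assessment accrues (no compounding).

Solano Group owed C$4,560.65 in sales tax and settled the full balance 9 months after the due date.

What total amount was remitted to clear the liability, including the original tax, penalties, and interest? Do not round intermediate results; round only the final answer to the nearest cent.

C$5,867.18

Late-payment penalty = 2.25% × C$4,560.65 × 9 mo = C$923.53…
Interest: C$4,560.65 × ((1 + 0.009)^9 − 1) = C$4,560.65 × 0.0839781… = C$382.9946…
Total = C$4,560.65 + C$923.5316… + C$382.9946… = C$5,867.18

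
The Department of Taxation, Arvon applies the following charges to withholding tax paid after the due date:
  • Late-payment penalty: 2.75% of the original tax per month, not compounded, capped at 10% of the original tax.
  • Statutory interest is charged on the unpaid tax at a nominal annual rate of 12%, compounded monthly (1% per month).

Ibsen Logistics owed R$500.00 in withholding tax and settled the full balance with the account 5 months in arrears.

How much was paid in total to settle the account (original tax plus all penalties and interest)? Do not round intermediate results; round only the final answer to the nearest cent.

R$575.51

Penalty (uncapped): 5 × 2.75% × R$500.00 = R$68.75; cap = 10% × R$500.00 = R$50.00 → penalty = R$50.00
Interest: R$500.00 × ((1 + 0.01)^5 − 1) = R$500.00 × 0.0510101… = R$25.5050…
Total = R$500.00 + R$50.0000 + R$25.5050… = R$575.51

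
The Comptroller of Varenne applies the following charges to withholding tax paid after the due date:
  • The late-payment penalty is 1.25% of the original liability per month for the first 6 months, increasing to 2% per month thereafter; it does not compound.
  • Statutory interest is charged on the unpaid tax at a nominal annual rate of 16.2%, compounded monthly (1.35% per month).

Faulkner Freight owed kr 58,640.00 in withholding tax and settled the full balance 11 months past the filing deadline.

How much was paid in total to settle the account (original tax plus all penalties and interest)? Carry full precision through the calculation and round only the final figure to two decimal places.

Penalty, months 1–6: 6 × 1.25% × kr 58,640.00 = kr 4,398.00
Penalty, months 7–11: 5 × 2% × kr 58,640.00 = kr 5,864.00
Interest: kr 58,640.00 × ((1 + 0.0135)^11 − 1) = kr 58,640.00 × 0.1589409… = kr 9,320.2934…
Total = kr 58,640.00 + kr 10,262.0000 + kr 9,320.2934… = kr 78,222.29

kr 78,222.29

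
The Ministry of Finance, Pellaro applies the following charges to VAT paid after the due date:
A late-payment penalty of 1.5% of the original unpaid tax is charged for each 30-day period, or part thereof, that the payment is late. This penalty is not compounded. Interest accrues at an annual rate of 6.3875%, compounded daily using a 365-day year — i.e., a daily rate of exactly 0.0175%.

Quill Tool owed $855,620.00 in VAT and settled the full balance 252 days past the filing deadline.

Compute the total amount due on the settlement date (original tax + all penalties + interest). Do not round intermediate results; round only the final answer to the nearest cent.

$1,009,702.47

Penalty periods: ⌈252/30⌉ = 9; penalty = 9 × 1.5% × $855,620.00 = $115,508.70
Interest: $855,620.00 × ((1 + 0.000175)^252 − 1) = $855,620.00 × 0.04508283… = $38,573.7677…
Total = $855,620.00 + $115,508.7000 + $38,573.7677… = $1,009,702.47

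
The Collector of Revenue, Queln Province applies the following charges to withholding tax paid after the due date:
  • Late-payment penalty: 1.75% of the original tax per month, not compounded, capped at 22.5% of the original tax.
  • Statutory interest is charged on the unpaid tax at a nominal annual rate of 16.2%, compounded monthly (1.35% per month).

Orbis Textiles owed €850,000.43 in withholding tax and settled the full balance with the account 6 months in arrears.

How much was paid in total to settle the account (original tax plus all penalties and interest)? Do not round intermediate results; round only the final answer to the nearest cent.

€1,010,466.45

Penalty: 6 × 1.75% × €850,000.43 = €89,250.05… (below the 22.5% cap of €191,250.10…)
Interest: €850,000.43 × ((1 + 0.0135)^6 − 1) = €850,000.43 × 0.0837835… = €71,215.9757…
Total = €850,000.43 + €89,250.0452… + €71,215.9757… = €1,010,466.45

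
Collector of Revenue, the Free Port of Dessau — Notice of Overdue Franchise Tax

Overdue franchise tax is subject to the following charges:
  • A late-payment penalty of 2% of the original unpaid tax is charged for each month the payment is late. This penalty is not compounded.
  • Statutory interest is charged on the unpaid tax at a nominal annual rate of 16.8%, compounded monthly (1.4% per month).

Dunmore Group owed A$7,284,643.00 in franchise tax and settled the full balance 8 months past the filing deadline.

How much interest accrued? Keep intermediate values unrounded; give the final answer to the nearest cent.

Interest: A$7,284,643.00 × ((1 + 0.014)^8 − 1) = A$7,284,643.00 × 0.1176444… = A$856,997.3344…

A$856,997.33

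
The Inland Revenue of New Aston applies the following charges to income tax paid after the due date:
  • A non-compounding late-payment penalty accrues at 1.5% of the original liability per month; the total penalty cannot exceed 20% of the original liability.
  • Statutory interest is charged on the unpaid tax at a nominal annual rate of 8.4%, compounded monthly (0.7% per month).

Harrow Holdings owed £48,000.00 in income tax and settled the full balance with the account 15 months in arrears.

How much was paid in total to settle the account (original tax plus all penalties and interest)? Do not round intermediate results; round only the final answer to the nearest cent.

Penalty (uncapped): 15 × 1.5% × £48,000.00 = £10,800.00; cap = 20% × £48,000.00 = £9,600.00 → penalty = £9,600.00
Interest: £48,000.00 × ((1 + 0.007)^15 − 1) = £48,000.00 × 0.1103044… = £5,294.6109…
Total = £48,000.00 + £9,600.0000 + £5,294.6109… = £62,894.61

£62,894.61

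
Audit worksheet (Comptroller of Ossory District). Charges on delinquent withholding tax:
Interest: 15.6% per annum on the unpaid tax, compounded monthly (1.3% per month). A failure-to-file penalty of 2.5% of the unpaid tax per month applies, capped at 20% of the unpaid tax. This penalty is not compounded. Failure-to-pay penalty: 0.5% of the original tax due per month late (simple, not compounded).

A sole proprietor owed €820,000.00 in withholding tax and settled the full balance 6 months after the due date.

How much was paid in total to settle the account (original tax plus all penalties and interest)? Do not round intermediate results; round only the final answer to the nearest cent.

€1,033,675.08

Failure-to-file: 6 × 2.5% × €820,000.00 = €123,000.00 (under the 20% cap)
Failure-to-pay penalty = 0.5% × €820,000.00 × 6 mo = €24,600.00
Interest: €820,000.00 × ((1 + 0.013)^6 − 1) = €820,000.00 × 0.0805794… = €66,075.0839…
Total = €820,000.00 + €147,600.0000 + €66,075.0839… = €1,033,675.08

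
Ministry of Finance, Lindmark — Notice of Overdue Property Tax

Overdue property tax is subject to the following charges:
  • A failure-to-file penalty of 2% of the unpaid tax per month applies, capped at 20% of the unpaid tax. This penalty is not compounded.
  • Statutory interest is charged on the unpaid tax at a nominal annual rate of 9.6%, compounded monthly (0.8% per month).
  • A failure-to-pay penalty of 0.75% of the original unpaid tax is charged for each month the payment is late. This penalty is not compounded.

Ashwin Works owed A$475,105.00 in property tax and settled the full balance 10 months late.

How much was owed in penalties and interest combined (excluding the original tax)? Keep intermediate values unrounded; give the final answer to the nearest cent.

Failure-to-file: 10 × 2% × A$475,105.00 = A$95,021.00, capped at 20% × A$475,105.00 = A$95,021.00
Failure-to-pay penalty: 10 × 0.75% × A$475,105.00 = A$35,632.88…
Interest: A$475,105.00 × ((1 + 0.008)^10 − 1) = A$475,105.00 × 0.0829423… = A$39,406.3055…
Penalties + interest = A$130,653.8750 + A$39,406.3055… = A$170,060.18

A$170,060.18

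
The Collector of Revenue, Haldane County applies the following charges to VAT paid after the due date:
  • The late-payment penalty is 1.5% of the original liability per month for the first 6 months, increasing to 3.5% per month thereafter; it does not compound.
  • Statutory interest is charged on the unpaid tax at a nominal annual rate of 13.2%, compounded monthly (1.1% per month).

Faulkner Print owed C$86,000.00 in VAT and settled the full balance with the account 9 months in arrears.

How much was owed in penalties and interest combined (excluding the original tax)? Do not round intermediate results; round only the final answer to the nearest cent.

Penalty, months 1–6: 6 × 1.5% × C$86,000.00 = C$7,740.00
Penalty, months 7–9: 3 × 3.5% × C$86,000.00 = C$9,030.00
Interest: C$86,000.00 × ((1 + 0.011)^9 − 1) = C$86,000.00 × 0.1034697… = C$8,898.3916…
Penalties + interest = C$16,770.0000 + C$8,898.3916… = C$25,668.39

C$25,668.39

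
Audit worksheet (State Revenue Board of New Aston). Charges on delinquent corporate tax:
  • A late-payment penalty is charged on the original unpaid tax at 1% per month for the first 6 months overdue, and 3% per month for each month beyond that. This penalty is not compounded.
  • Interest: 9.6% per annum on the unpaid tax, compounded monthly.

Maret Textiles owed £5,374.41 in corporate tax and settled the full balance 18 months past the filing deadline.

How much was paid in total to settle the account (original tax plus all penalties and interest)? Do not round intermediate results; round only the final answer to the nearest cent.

Penalty, months 1–6: 6 × 1% × £5,374.41 = £322.46…
Penalty, months 7–18: 12 × 3% × £5,374.41 = £1,934.79…
Interest (9.6%/yr ÷ 12 = 0.8%/month): £5,374.41 × ((1 + 0.008)^18 − 1) = £828.8555…
Total = £5,374.41 + £2,257.2522 + £828.8555… = £8,460.52

£8,460.52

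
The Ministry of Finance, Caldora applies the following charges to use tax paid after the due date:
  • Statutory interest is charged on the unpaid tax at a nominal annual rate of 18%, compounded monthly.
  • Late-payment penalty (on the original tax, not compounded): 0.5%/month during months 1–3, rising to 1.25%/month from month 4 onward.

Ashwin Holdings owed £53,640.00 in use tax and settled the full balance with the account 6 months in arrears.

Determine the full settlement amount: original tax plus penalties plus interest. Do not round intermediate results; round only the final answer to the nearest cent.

£61,468.40

Penalty, months 1–3: 3 × 0.5% × £53,640.00 = £804.60
Penalty, months 4–6: 3 × 1.25% × £53,640.00 = £2,011.50
Interest (18%/yr ÷ 12 = 1.5%/month): £53,640.00 × ((1 + 0.015)^6 − 1) = £5,012.2967…
Total = £53,640.00 + £2,816.1000 + £5,012.2967… = £61,468.40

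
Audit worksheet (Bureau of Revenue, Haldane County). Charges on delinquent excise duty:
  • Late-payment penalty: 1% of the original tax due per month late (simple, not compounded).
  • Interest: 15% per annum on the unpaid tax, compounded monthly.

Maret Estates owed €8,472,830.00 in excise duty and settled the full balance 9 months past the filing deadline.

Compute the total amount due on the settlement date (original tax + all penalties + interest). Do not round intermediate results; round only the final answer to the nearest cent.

Late-payment penalty: 9 × 1% × €8,472,830.00 = €762,554.70
Interest (15%/yr ÷ 12 = 1.25%/month): €8,472,830.00 × ((1 + 0.0125)^9 − 1) = €1,002,269.5098…
Total = €8,472,830.00 + €762,554.7000 + €1,002,269.5098… = €10,237,654.21

€10,237,654.21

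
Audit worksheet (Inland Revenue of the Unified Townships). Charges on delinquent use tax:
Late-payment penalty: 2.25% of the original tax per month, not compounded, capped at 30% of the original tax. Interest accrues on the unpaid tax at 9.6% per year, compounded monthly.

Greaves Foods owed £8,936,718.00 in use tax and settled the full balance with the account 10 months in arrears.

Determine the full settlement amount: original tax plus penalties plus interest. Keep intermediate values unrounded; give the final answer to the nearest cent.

Penalty: 10 × 2.25% × £8,936,718.00 = £2,010,761.55 (below the 30% cap of £2,681,015.40)
Interest (9.6%/yr ÷ 12 = 0.8%/month): £8,936,718.00 × ((1 + 0.008)^10 − 1) = £741,232.0211…
Total = £8,936,718.00 + £2,010,761.5500 + £741,232.0211… = £11,688,711.57

£11,688,711.57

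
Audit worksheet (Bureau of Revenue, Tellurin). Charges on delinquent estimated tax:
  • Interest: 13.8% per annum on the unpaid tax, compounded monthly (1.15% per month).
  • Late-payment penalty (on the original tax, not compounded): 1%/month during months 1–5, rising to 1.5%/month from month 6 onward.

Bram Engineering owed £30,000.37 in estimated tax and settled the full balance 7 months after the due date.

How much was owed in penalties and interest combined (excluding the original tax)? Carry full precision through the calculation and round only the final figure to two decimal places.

£4,899.99

Penalty, months 1–5: 5 × 1% × £30,000.37 = £1,500.02…
Penalty, months 6–7: 2 × 1.5% × £30,000.37 = £900.01…
Interest: £30,000.37 × ((1 + 0.0115)^7 − 1) = £30,000.37 × 0.0833311… = £2,499.9637…
Penalties + interest = £2,400.0296 + £2,499.9637… = £4,899.99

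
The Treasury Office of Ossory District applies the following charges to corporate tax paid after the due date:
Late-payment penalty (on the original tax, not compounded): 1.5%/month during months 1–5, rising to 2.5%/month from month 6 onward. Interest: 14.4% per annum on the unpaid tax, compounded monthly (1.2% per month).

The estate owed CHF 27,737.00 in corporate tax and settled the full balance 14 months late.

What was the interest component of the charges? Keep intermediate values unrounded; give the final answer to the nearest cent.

CHF 5,041.32

Interest: CHF 27,737.00 × ((1 + 0.012)^14 − 1) = CHF 27,737.00 × 0.1817543… = CHF 5,041.3178…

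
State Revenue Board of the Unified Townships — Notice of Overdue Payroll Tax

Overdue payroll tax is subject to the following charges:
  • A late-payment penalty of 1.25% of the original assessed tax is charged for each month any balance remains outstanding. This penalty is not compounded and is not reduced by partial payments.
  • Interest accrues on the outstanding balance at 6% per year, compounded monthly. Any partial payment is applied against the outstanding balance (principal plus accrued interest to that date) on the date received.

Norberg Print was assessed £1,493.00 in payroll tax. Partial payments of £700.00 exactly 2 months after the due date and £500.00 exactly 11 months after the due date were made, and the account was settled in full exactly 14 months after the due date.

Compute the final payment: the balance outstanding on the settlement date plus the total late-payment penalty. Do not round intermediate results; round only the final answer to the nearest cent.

Monthly rate = 6% ÷ 12 = 0.5%
Balance at month 2: £1,493.0000 × (1 + 0.005)^2 = £1,507.9673…
After £700.00 payment: £1,507.9673… − £700.00 = £807.9673…
Balance at month 11: £807.9673… × (1 + 0.005)^9 = £845.0616…
After £500.00 payment: £845.0616… − £500.00 = £345.0616…
Balance at month 14: £345.0616… × (1 + 0.005)^3 = £350.2634…
Penalty: 14 × 1.25% × £1,493.00 = £261.28…
Final settlement = outstanding balance + penalty = £350.2634… + £261.28… = £611.54

£611.54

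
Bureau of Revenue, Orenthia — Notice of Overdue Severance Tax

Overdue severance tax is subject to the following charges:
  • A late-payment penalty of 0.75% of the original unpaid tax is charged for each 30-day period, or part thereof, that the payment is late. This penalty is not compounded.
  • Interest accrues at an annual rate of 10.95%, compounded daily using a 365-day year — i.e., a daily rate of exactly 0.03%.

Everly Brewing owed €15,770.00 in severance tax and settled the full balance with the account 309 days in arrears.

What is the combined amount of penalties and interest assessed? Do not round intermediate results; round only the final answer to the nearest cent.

Penalty periods: ⌈309/30⌉ = 11; penalty = 11 × 0.75% × €15,770.00 = €1,301.03…
Interest: €15,770.00 × ((1 + 0.0003)^309 − 1) = €15,770.00 × 0.09711729… = €1,531.5397…
Penalties + interest = €1,301.0250 + €1,531.5397… = €2,832.56

€2,832.56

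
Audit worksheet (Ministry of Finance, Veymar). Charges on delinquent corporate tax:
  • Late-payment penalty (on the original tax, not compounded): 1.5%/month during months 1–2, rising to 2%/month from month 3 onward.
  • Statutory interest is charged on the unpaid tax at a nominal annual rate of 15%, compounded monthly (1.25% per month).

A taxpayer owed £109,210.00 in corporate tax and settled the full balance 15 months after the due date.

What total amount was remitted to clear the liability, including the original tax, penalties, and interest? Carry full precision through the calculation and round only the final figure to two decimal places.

£163,250.30

Penalty, months 1–2: 2 × 1.5% × £109,210.00 = £3,276.30
Penalty, months 3–15: 13 × 2% × £109,210.00 = £28,394.60
Interest: £109,210.00 × ((1 + 0.0125)^15 − 1) = £109,210.00 × 0.2048292… = £22,369.3951…
Total = £109,210.00 + £31,670.9000 + £22,369.3951… = £163,250.30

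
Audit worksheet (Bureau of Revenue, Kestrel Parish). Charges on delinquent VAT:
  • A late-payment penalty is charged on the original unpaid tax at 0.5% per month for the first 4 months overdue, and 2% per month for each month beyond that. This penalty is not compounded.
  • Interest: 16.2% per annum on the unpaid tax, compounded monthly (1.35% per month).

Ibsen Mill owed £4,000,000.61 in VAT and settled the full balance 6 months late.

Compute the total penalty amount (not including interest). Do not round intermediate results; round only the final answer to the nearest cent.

Penalty, months 1–4: 4 × 0.5% × £4,000,000.61 = £80,000.01…
Penalty, months 5–6: 2 × 2% × £4,000,000.61 = £160,000.02…
Total penalty = £80,000.01… + £160,000.02… = £240,000.04

£240,000.04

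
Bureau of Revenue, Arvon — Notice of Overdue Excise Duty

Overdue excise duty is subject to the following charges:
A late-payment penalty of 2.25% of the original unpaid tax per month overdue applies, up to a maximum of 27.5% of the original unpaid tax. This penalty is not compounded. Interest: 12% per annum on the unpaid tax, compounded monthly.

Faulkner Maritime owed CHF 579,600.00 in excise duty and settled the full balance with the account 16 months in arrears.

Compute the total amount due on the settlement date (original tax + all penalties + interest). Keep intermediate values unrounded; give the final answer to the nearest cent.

Penalty (uncapped): 16 × 2.25% × CHF 579,600.00 = CHF 208,656.00; cap = 27.5% × CHF 579,600.00 = CHF 159,390.00 → penalty = CHF 159,390.00
Interest (12%/yr ÷ 12 = 1%/month): CHF 579,600.00 × ((1 + 0.01)^16 − 1) = CHF 100,026.5826…
Total = CHF 579,600.00 + CHF 159,390.0000 + CHF 100,026.5826… = CHF 839,016.58

CHF 839,016.58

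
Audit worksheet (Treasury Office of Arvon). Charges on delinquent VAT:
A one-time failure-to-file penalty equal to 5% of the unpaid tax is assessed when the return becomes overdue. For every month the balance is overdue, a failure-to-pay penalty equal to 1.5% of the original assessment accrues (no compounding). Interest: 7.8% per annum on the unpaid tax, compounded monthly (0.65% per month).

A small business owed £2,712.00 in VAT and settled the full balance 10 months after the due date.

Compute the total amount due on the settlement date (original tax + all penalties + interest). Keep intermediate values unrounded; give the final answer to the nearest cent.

Failure-to-file penalty: 5% × £2,712.00 = £135.60
Failure-to-pay penalty = 1.5% × £2,712.00 × 10 mo = £406.80
Interest: £2,712.00 × ((1 + 0.0065)^10 − 1) = £2,712.00 × 0.0669346… = £181.5266…
Total = £2,712.00 + £542.4000 + £181.5266… = £3,435.93

£3,435.93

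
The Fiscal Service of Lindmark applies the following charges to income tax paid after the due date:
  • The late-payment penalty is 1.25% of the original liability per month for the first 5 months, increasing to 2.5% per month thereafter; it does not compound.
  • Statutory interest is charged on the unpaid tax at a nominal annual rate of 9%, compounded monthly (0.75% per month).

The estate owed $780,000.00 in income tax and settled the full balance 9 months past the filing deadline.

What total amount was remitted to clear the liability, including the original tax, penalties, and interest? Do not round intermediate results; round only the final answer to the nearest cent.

$961,007.45

Penalty, months 1–5: 5 × 1.25% × $780,000.00 = $48,750.00
Penalty, months 6–9: 4 × 2.5% × $780,000.00 = $78,000.00
Interest: $780,000.00 × ((1 + 0.0075)^9 − 1) = $780,000.00 × 0.0695608… = $54,257.4546…
Total = $780,000.00 + $126,750.0000 + $54,257.4546… = $961,007.45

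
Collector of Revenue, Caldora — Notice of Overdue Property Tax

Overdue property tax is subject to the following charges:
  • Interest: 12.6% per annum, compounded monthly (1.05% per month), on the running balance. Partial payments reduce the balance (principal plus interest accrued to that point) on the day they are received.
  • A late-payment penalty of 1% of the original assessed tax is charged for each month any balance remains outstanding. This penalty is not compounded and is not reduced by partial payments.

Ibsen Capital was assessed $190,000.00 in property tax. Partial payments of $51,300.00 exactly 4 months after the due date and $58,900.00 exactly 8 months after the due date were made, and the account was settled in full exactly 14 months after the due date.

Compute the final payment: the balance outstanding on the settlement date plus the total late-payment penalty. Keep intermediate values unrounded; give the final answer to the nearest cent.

$126,860.89

Balance at month 4: $190,000.0000 × (1 + 0.0105)^4 = $198,106.5671…
After $51,300.00 payment: $198,106.5671… − $51,300.00 = $146,806.5671…
Balance at month 8: $146,806.5671… × (1 + 0.0105)^4 = $153,070.2370…
After $58,900.00 payment: $153,070.2370… − $58,900.00 = $94,170.2370…
Balance at month 14: $94,170.2370… × (1 + 0.0105)^6 = $100,260.8935…
Penalty: 14 × 1% × $190,000.00 = $26,600.00
Final settlement = outstanding balance + penalty = $100,260.8935… + $26,600.00 = $126,860.89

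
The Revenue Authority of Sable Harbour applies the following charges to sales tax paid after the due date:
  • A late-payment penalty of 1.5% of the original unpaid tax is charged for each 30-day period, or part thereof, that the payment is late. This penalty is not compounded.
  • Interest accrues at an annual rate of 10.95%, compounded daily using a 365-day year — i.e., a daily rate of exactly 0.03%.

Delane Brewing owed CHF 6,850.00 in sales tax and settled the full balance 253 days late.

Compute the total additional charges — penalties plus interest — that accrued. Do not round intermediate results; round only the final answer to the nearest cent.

CHF 1,464.82

Penalty periods: ⌈253/30⌉ = 9; penalty = 9 × 1.5% × CHF 6,850.00 = CHF 924.75
Interest: CHF 6,850.00 × ((1 + 0.0003)^253 − 1) = CHF 6,850.00 × 0.07884240… = CHF 540.0705…
Penalties + interest = CHF 924.7500 + CHF 540.0705… = CHF 1,464.82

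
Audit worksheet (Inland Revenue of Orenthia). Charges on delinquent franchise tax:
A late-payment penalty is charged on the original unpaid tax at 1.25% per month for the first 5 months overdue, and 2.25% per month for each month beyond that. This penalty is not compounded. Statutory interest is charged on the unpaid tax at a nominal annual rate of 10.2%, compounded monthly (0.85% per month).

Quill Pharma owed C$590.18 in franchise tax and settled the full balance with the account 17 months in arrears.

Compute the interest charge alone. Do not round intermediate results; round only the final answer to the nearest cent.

C$91.33

Interest: C$590.18 × ((1 + 0.0085)^17 − 1) = C$590.18 × 0.1547563… = C$91.3341…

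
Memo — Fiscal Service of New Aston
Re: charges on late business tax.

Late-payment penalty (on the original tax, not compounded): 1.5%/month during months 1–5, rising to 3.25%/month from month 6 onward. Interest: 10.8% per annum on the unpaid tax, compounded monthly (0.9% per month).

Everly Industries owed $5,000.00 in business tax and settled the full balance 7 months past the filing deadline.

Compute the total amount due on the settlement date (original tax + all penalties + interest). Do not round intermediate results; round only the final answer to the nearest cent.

Penalty, months 1–5: 5 × 1.5% × $5,000.00 = $375.00
Penalty, months 6–7: 2 × 3.25% × $5,000.00 = $325.00
Interest: $5,000.00 × ((1 + 0.009)^7 − 1) = $5,000.00 × 0.0647267… = $323.6337…
Total = $5,000.00 + $700.0000 + $323.6337… = $6,023.63

$6,023.63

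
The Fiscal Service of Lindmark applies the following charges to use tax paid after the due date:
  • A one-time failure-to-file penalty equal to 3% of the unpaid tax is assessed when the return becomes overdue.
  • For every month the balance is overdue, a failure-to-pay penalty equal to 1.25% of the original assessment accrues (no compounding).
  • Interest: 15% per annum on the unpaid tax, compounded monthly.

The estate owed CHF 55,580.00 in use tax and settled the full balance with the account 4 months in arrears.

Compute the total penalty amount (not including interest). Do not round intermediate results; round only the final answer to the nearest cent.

CHF 4,446.40

Failure-to-file penalty: 3% × CHF 55,580.00 = CHF 1,667.40
Failure-to-pay penalty: 4 × 1.25% × CHF 55,580.00 = CHF 2,779.00
Total penalty = CHF 1,667.40 + CHF 2,779.00 = CHF 4,446.40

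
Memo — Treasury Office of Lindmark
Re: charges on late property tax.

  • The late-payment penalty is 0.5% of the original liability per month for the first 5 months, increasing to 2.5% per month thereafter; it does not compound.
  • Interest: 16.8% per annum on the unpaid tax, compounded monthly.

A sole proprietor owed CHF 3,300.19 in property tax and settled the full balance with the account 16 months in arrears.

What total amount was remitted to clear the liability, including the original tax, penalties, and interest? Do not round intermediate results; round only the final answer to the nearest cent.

CHF 5,112.42

Penalty, months 1–5: 5 × 0.5% × CHF 3,300.19 = CHF 82.50…
Penalty, months 6–16: 11 × 2.5% × CHF 3,300.19 = CHF 907.55…
Interest (16.8%/yr ÷ 12 = 1.4%/month): CHF 3,300.19 × ((1 + 0.014)^16 − 1) = CHF 822.1729…
Total = CHF 3,300.19 + CHF 990.0570 + CHF 822.1729… = CHF 5,112.42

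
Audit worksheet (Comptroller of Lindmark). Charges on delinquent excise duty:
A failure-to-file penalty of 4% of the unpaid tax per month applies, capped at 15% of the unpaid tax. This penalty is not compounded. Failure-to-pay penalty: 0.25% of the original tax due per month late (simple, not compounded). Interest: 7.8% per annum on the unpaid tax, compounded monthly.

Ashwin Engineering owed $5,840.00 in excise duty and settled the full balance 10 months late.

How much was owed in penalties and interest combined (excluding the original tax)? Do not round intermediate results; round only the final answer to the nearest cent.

$1,412.90

Failure-to-file: 10 × 4% × $5,840.00 = $2,336.00, capped at 15% × $5,840.00 = $876.00
Failure-to-pay penalty = 0.25% × $5,840.00 × 10 mo = $146.00
Interest (7.8%/yr ÷ 12 = 0.65%/month): $5,840.00 × ((1 + 0.0065)^10 − 1) = $390.8980…
Penalties + interest = $1,022.0000 + $390.8980… = $1,412.90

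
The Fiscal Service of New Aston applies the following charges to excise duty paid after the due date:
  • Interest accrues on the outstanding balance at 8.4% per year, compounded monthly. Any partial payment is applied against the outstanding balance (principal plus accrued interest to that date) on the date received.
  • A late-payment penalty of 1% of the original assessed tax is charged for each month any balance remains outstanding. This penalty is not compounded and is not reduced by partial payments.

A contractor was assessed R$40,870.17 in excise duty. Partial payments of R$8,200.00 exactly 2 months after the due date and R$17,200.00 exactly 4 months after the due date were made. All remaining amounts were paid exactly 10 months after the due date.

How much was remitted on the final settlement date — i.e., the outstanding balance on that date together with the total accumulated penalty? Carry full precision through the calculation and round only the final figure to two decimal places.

Monthly rate = 8.4% ÷ 12 = 0.7%
Balance at month 2: R$40,870.1700 × (1 + 0.007)^2 = R$41,444.3550…
After R$8,200.00 payment: R$41,444.3550… − R$8,200.00 = R$33,244.3550…
Balance at month 4: R$33,244.3550… × (1 + 0.007)^2 = R$33,711.4050…
After R$17,200.00 payment: R$33,711.4050… − R$17,200.00 = R$16,511.4050…
Balance at month 10: R$16,511.4050… × (1 + 0.007)^6 = R$17,217.1337…
Penalty: 10 × 1% × R$40,870.17 = R$4,087.02…
Final settlement = outstanding balance + penalty = R$17,217.1337… + R$4,087.02… = R$21,304.15

R$21,304.15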